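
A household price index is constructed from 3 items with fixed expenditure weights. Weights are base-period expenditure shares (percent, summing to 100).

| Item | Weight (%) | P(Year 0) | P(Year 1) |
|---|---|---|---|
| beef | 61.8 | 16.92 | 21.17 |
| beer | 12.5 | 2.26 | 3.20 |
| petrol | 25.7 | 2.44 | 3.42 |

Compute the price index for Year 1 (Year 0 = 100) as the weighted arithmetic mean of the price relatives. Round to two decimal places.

beef: 61.8 × (21.17/16.92) = 61.8 × 1.251182 = 77.3230
beer: 12.5 × (3.20/2.26) = 12.5 × 1.415929 = 17.6991
petrol: 25.7 × (3.42/2.44) = 25.7 × 1.401639 = 36.0221
Index = Σ wᵢ·(p₁ᵢ/p₀ᵢ) = 77.3230 + 17.6991 + 36.0221 = 131.0443

131.04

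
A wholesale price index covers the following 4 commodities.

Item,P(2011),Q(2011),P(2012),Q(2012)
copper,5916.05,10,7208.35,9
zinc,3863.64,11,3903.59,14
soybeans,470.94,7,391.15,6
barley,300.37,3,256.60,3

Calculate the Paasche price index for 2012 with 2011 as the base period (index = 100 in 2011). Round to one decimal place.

Paasche price index uses current-period quantities as weights.
ΣP(2012)·Q(2012) = 7208.35×9 + 3903.59×14 + 391.15×6 + 256.60×3 = 64875.15 + 54650.26 + 2346.9 + 769.8 = 122642.11
ΣP(2011)·Q(2012) = 5916.05×9 + 3863.64×14 + 470.94×6 + 300.37×3 = 53244.45 + 54090.96 + 2825.64 + 901.11 = 111062.16
Index = 122642.11 / 111062.16 × 100 = 110.4265

110.4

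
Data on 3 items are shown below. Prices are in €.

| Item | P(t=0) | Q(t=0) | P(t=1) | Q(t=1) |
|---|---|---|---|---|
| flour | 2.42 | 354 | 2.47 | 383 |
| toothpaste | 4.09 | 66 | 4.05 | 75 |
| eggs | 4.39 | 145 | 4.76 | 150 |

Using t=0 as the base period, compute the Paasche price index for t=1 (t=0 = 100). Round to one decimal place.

103.8

Paasche price index uses current-period quantities as weights.
ΣP(t=1)·Q(t=1) = 2.47×383 + 4.05×75 + 4.76×150 = 946.01 + 303.75 + 714 = 1963.76
ΣP(t=0)·Q(t=1) = 2.42×383 + 4.09×75 + 4.39×150 = 926.86 + 306.75 + 658.5 = 1892.11
Index = 1963.76 / 1892.11 × 100 = 103.7868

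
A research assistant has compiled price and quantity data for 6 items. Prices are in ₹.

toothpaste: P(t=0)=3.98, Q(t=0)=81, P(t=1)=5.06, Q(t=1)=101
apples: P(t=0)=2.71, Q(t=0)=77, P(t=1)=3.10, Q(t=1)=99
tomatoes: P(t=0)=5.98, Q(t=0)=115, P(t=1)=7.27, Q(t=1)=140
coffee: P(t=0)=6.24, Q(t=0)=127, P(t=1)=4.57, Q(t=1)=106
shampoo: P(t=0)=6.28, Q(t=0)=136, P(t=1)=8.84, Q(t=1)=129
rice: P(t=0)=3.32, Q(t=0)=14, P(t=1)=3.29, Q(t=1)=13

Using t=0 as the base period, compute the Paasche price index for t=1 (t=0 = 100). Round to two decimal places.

Paasche price index uses current-period quantities as weights.
ΣP(t=1)·Q(t=1) = 5.06×101 + 3.10×99 + 7.27×140 + 4.57×106 + 8.84×129 + 3.29×13 = 511.06 + 306.9 + 1017.8 + 484.42 + 1140.36 + 42.77 = 3503.31
ΣP(t=0)·Q(t=1) = 3.98×101 + 2.71×99 + 5.98×140 + 6.24×106 + 6.28×129 + 3.32×13 = 401.98 + 268.29 + 837.2 + 661.44 + 810.12 + 43.16 = 3022.19
Index = 3503.31 / 3022.19 × 100 = 115.9196

115.92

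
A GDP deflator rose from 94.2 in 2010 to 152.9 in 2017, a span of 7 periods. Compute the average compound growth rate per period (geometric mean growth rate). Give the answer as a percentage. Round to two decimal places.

Growth factor = (152.9/94.2)^(1/7) = (1.623142)^(1/7) = 1.071645
Growth rate = 1.071645 − 1 = 0.071645 = 7.1645%

7.16%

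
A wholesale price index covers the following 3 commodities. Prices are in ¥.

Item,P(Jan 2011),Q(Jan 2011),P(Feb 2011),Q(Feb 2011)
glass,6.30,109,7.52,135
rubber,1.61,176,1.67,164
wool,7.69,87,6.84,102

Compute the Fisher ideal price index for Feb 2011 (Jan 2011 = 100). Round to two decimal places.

104.44

Laspeyres component (base-period weights):
ΣP(Feb 2011)Q(Jan 2011) = 7.52×109 + 1.67×176 + 6.84×87 = 819.68 + 293.92 + 595.08 = 1708.68
ΣP(Jan 2011)Q(Jan 2011) = 6.30×109 + 1.61×176 + 7.69×87 = 686.7 + 283.36 + 669.03 = 1639.09
L = 1708.68 / 1639.09 × 100 = 104.2456
Paasche component (current-period weights):
ΣP(Feb 2011)Q(Feb 2011) = 7.52×135 + 1.67×164 + 6.84×102 = 1015.2 + 273.88 + 697.68 = 1986.76
ΣP(Jan 2011)Q(Feb 2011) = 6.30×135 + 1.61×164 + 7.69×102 = 850.5 + 264.04 + 784.38 = 1898.92
P = 1986.76 / 1898.92 × 100 = 104.6258
Fisher = √(L × P) = √(104.2456 × 104.6258) = 104.4355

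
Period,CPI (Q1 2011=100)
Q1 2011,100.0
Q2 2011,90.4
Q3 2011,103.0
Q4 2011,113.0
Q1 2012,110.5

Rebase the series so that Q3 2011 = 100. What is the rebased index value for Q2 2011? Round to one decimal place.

87.8

Rebased(Q2 2011) = 90.4 / 103.0 × 100 = 87.7670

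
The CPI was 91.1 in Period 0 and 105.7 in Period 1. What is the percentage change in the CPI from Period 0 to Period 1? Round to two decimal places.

16.03%

Change = (105.7 − 91.1) / 91.1 × 100
       = 14.6 / 91.1 × 100 = 16.0263%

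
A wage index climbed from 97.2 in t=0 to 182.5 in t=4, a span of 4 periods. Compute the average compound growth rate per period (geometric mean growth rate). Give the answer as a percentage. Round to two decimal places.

Growth factor = (182.5/97.2)^(1/4) = (1.877572)^(1/4) = 1.170575
Growth rate = 1.170575 − 1 = 0.170575 = 17.0575%

17.06%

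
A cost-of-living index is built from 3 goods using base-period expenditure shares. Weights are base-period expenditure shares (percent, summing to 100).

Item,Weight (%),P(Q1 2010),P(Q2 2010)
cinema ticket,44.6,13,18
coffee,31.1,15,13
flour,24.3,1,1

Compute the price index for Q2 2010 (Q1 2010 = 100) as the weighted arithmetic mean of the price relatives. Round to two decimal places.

cinema ticket: 44.6 × (18/13) = 44.6 × 1.384615 = 61.7538
coffee: 31.1 × (13/15) = 31.1 × 0.866667 = 26.9533
flour: 24.3 × (1/1) = 24.3 × 1.000000 = 24.3000
Index = Σ wᵢ·(p₁ᵢ/p₀ᵢ) = 61.7538 + 26.9533 + 24.3000 = 113.0072

113.01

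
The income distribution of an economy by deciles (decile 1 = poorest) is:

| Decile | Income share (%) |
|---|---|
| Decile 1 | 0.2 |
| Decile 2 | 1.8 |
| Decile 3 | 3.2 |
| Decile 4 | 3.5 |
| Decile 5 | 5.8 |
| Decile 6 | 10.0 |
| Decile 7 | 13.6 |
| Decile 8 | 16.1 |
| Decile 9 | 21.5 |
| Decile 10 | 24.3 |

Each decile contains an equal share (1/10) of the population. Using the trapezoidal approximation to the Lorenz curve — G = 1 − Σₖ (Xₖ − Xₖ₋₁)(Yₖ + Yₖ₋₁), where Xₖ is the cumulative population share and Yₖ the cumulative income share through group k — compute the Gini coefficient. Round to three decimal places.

Cumulative income shares Yₖ: 0.0020, 0.0200, 0.0520, 0.0870, 0.1450, 0.2450, 0.3810, 0.5420, 0.7570, 1.0000
Σ (Xₖ−Xₖ₋₁)(Yₖ+Yₖ₋₁) = (1/10)(0.0020+0.0000) + (1/10)(0.0200+0.0020) + (1/10)(0.0520+0.0200) + (1/10)(0.0870+0.0520) + (1/10)(0.1450+0.0870) + (1/10)(0.2450+0.1450) + (1/10)(0.3810+0.2450) + (1/10)(0.5420+0.3810) + (1/10)(0.7570+0.5420) + (1/10)(1.0000+0.7570)
  = 0.0002 + 0.0022 + 0.0072 + 0.0139 + 0.0232 + 0.0390 + 0.0626 + 0.0923 + 0.1299 + 0.1757 = 0.5462
G = 1 − 0.5462 = 0.4538

0.454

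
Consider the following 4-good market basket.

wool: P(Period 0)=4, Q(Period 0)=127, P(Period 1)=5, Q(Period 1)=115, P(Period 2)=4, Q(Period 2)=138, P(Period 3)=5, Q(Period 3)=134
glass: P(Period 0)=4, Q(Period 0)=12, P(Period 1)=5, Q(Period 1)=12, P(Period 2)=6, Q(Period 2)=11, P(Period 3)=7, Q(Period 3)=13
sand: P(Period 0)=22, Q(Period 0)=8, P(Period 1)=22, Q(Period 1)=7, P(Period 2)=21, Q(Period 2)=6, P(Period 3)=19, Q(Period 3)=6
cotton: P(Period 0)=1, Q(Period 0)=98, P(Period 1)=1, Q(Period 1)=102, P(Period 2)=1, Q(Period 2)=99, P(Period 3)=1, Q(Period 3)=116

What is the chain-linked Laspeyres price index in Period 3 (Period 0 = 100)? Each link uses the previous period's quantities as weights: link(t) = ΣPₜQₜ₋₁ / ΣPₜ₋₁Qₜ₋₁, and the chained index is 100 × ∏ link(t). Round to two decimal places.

Link Period 0→Period 1:
ΣP(Period 1)Q(Period 0) = 5×127 + 5×12 + 22×8 + 1×98 = 635 + 60 + 176 + 98 = 969
ΣP(Period 0)Q(Period 0) = 4×127 + 4×12 + 22×8 + 1×98 = 508 + 48 + 176 + 98 = 830
link = 969/830 = 1.167470
Link Period 1→Period 2:
ΣP(Period 2)Q(Period 1) = 4×115 + 6×12 + 21×7 + 1×102 = 460 + 72 + 147 + 102 = 781
ΣP(Period 1)Q(Period 1) = 5×115 + 5×12 + 22×7 + 1×102 = 575 + 60 + 154 + 102 = 891
link = 781/891 = 0.876543
Link Period 2→Period 3:
ΣP(Period 3)Q(Period 2) = 5×138 + 7×11 + 19×6 + 1×99 = 690 + 77 + 114 + 99 = 980
ΣP(Period 2)Q(Period 2) = 4×138 + 6×11 + 21×6 + 1×99 = 552 + 66 + 126 + 99 = 843
link = 980/843 = 1.162515
Chained index = 100 × 1.167470 × 0.876543 × 1.162515 = 118.9645

118.96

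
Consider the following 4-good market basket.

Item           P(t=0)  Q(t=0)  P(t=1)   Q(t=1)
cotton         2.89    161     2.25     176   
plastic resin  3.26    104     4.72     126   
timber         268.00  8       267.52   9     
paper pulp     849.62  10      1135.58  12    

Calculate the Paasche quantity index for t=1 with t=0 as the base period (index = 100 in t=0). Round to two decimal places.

Paasche quantity index uses current-period prices as weights.
ΣP(t=1)·Q(t=1) = 2.25×176 + 4.72×126 + 267.52×9 + 1135.58×12 = 396 + 594.72 + 2407.68 + 13626.96 = 17025.36
ΣP(t=1)·Q(t=0) = 2.25×161 + 4.72×104 + 267.52×8 + 1135.58×10 = 362.25 + 490.88 + 2140.16 + 11355.8 = 14349.09
Index = 17025.36 / 14349.09 × 100 = 118.6511

118.65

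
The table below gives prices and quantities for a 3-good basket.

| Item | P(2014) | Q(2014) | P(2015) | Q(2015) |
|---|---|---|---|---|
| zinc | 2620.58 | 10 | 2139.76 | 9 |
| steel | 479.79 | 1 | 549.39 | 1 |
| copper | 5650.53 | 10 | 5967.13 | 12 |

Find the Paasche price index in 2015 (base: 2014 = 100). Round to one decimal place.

99.5

Paasche price index uses current-period quantities as weights.
ΣP(2015)·Q(2015) = 2139.76×9 + 549.39×1 + 5967.13×12 = 19257.84 + 549.39 + 71605.56 = 91412.79
ΣP(2014)·Q(2015) = 2620.58×9 + 479.79×1 + 5650.53×12 = 23585.22 + 479.79 + 67806.36 = 91871.37
Index = 91412.79 / 91871.37 × 100 = 99.5008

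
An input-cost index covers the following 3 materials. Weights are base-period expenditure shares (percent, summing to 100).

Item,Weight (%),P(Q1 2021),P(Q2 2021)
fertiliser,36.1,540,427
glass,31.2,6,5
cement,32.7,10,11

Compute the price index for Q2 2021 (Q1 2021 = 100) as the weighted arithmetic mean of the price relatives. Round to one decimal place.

fertiliser: 36.1 × (427/540) = 36.1 × 0.790741 = 28.5457
glass: 31.2 × (5/6) = 31.2 × 0.833333 = 26.0000
cement: 32.7 × (11/10) = 32.7 × 1.100000 = 35.9700
Index = Σ wᵢ·(p₁ᵢ/p₀ᵢ) = 28.5457 + 26.0000 + 35.9700 = 90.5157

90.5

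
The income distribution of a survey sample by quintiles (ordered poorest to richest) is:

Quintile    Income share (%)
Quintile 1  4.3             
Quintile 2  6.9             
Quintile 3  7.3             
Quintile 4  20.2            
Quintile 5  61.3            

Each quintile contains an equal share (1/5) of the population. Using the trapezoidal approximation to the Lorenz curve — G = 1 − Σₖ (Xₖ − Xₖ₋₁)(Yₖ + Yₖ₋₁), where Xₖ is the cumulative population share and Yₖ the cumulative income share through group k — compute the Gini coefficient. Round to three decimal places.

Cumulative income shares Yₖ: 0.0430, 0.1120, 0.1850, 0.3870, 1.0000
Σ (Xₖ−Xₖ₋₁)(Yₖ+Yₖ₋₁) = (1/5)(0.0430+0.0000) + (1/5)(0.1120+0.0430) + (1/5)(0.1850+0.1120) + (1/5)(0.3870+0.1850) + (1/5)(1.0000+0.3870)
  = 0.0086 + 0.0310 + 0.0594 + 0.1144 + 0.2774 = 0.4908
G = 1 − 0.4908 = 0.5092

0.509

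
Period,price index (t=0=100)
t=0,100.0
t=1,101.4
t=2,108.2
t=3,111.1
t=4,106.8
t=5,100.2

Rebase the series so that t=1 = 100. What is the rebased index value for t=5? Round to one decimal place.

98.8

Rebased(t=5) = 100.2 / 101.4 × 100 = 98.8166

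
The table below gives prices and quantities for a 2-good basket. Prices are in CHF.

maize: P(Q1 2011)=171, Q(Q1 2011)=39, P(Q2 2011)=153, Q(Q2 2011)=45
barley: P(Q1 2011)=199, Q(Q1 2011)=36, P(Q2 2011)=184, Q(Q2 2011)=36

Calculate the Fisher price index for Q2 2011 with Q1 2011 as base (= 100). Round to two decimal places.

90.97

Laspeyres component (base-period weights):
ΣP(Q2 2011)Q(Q1 2011) = 153×39 + 184×36 = 5967 + 6624 = 12591
ΣP(Q1 2011)Q(Q1 2011) = 171×39 + 199×36 = 6669 + 7164 = 13833
L = 12591 / 13833 × 100 = 91.0215
Paasche component (current-period weights):
ΣP(Q2 2011)Q(Q2 2011) = 153×45 + 184×36 = 6885 + 6624 = 13509
ΣP(Q1 2011)Q(Q2 2011) = 171×45 + 199×36 = 7695 + 7164 = 14859
P = 13509 / 14859 × 100 = 90.9146
Fisher = √(L × P) = √(91.0215 × 90.9146) = 90.9680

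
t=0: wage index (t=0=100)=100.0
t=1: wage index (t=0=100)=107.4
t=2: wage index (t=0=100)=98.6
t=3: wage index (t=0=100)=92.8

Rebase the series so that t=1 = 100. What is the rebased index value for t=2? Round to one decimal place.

91.8

Rebased(t=2) = 98.6 / 107.4 × 100 = 91.8063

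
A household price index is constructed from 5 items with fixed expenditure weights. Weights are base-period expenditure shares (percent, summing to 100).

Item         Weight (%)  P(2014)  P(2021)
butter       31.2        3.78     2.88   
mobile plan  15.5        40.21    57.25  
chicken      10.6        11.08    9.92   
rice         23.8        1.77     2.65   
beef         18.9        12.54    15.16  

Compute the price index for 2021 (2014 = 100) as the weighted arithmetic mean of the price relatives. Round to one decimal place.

butter: 31.2 × (2.88/3.78) = 31.2 × 0.761905 = 23.7714
mobile plan: 15.5 × (57.25/40.21) = 15.5 × 1.423775 = 22.0685
chicken: 10.6 × (9.92/11.08) = 10.6 × 0.895307 = 9.4903
rice: 23.8 × (2.65/1.77) = 23.8 × 1.497175 = 35.6328
beef: 18.9 × (15.16/12.54) = 18.9 × 1.208931 = 22.8488
Index = Σ wᵢ·(p₁ᵢ/p₀ᵢ) = 23.7714 + 22.0685 + 9.4903 + 35.6328 + 22.8488 = 113.8118

113.8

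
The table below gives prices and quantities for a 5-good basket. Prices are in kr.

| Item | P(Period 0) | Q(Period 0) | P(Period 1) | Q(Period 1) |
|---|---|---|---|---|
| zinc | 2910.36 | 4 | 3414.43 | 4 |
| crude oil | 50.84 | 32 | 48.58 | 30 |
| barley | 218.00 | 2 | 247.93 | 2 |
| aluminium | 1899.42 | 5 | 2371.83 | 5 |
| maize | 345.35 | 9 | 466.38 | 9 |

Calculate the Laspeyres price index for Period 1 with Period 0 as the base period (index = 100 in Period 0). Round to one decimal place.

Laspeyres price index uses base-period quantities as weights.
ΣP(Period 1)·Q(Period 0) = 3414.43×4 + 48.58×32 + 247.93×2 + 2371.83×5 + 466.38×9 = 13657.72 + 1554.56 + 495.86 + 11859.15 + 4197.42 = 31764.71
ΣP(Period 0)·Q(Period 0) = 2910.36×4 + 50.84×32 + 218.00×2 + 1899.42×5 + 345.35×9 = 11641.44 + 1626.88 + 436 + 9497.1 + 3108.15 = 26309.57
Index = 31764.71 / 26309.57 × 100 = 120.7344

120.7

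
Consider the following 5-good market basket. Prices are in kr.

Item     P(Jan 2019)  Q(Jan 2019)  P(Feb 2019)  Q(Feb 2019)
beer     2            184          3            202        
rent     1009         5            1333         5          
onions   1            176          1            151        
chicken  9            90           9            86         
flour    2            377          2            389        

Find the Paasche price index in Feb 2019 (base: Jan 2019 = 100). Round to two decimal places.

125.48

Paasche price index uses current-period quantities as weights.
ΣP(Feb 2019)·Q(Feb 2019) = 3×202 + 1333×5 + 1×151 + 9×86 + 2×389 = 606 + 6665 + 151 + 774 + 778 = 8974
ΣP(Jan 2019)·Q(Feb 2019) = 2×202 + 1009×5 + 1×151 + 9×86 + 2×389 = 404 + 5045 + 151 + 774 + 778 = 7152
Index = 8974 / 7152 × 100 = 125.4754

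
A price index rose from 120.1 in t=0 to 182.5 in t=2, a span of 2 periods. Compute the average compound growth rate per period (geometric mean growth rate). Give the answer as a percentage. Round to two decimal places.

23.27%

Growth factor = (182.5/120.1)^(1/2) = (1.519567)^(1/2) = 1.232707
Growth rate = 1.232707 − 1 = 0.232707 = 23.2707%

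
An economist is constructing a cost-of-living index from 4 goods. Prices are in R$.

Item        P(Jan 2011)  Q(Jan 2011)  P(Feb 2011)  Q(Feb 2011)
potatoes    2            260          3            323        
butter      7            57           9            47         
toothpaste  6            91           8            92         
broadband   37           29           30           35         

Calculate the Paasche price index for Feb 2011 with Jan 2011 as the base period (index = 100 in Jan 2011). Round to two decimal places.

112.62

Paasche price index uses current-period quantities as weights.
ΣP(Feb 2011)·Q(Feb 2011) = 3×323 + 9×47 + 8×92 + 30×35 = 969 + 423 + 736 + 1050 = 3178
ΣP(Jan 2011)·Q(Feb 2011) = 2×323 + 7×47 + 6×92 + 37×35 = 646 + 329 + 552 + 1295 = 2822
Index = 3178 / 2822 × 100 = 112.6152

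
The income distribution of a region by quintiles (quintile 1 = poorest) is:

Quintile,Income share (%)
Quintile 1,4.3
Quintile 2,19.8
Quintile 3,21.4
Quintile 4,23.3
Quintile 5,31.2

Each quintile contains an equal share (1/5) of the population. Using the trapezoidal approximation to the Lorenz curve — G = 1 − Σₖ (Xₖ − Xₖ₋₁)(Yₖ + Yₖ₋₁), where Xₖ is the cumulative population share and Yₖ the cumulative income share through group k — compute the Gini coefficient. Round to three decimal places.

0.229

Cumulative income shares Yₖ: 0.0430, 0.2410, 0.4550, 0.6880, 1.0000
Σ (Xₖ−Xₖ₋₁)(Yₖ+Yₖ₋₁) = (1/5)(0.0430+0.0000) + (1/5)(0.2410+0.0430) + (1/5)(0.4550+0.2410) + (1/5)(0.6880+0.4550) + (1/5)(1.0000+0.6880)
  = 0.0086 + 0.0568 + 0.1392 + 0.2286 + 0.3376 = 0.7708
G = 1 − 0.7708 = 0.2292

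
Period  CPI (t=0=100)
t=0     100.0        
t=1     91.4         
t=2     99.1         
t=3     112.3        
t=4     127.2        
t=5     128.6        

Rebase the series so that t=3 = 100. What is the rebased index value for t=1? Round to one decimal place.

81.4

Rebased(t=1) = 91.4 / 112.3 × 100 = 81.3891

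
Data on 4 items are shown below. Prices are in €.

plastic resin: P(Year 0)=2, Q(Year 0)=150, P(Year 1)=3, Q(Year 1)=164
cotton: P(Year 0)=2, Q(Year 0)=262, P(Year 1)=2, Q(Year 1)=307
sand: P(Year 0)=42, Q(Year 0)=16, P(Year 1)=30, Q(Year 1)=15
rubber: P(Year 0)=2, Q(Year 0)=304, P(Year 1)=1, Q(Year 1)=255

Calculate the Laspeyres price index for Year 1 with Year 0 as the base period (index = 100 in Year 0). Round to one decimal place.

83.6

Laspeyres price index uses base-period quantities as weights.
ΣP(Year 1)·Q(Year 0) = 3×150 + 2×262 + 30×16 + 1×304 = 450 + 524 + 480 + 304 = 1758
ΣP(Year 0)·Q(Year 0) = 2×150 + 2×262 + 42×16 + 2×304 = 300 + 524 + 672 + 608 = 2104
Index = 1758 / 2104 × 100 = 83.5551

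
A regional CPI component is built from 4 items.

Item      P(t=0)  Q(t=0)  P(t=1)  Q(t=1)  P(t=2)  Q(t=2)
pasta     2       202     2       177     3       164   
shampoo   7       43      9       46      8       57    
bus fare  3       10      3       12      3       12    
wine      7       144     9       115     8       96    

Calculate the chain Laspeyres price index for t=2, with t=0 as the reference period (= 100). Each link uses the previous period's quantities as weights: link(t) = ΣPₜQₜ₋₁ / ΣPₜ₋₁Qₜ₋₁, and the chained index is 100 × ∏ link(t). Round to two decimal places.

122.51

Link t=0→t=1:
ΣP(t=1)Q(t=0) = 2×202 + 9×43 + 3×10 + 9×144 = 404 + 387 + 30 + 1296 = 2117
ΣP(t=0)Q(t=0) = 2×202 + 7×43 + 3×10 + 7×144 = 404 + 301 + 30 + 1008 = 1743
link = 2117/1743 = 1.214573
Link t=1→t=2:
ΣP(t=2)Q(t=1) = 3×177 + 8×46 + 3×12 + 8×115 = 531 + 368 + 36 + 920 = 1855
ΣP(t=1)Q(t=1) = 2×177 + 9×46 + 3×12 + 9×115 = 354 + 414 + 36 + 1035 = 1839
link = 1855/1839 = 1.008700
Chained index = 100 × 1.214573 × 1.008700 = 122.5140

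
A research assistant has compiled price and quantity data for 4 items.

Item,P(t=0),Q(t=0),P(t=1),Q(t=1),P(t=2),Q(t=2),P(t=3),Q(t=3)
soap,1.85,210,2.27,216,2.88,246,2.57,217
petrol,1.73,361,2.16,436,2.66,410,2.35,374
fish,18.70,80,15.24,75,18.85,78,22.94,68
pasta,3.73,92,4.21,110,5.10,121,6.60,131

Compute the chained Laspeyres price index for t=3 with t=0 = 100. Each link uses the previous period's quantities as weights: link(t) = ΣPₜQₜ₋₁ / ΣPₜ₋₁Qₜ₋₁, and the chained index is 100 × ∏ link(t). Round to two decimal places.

Link t=0→t=1:
ΣP(t=1)Q(t=0) = 2.27×210 + 2.16×361 + 15.24×80 + 4.21×92 = 476.7 + 779.76 + 1219.2 + 387.32 = 2862.98
ΣP(t=0)Q(t=0) = 1.85×210 + 1.73×361 + 18.70×80 + 3.73×92 = 388.5 + 624.53 + 1496 + 343.16 = 2852.19
link = 2862.98/2852.19 = 1.003783
Link t=1→t=2:
ΣP(t=2)Q(t=1) = 2.88×216 + 2.66×436 + 18.85×75 + 5.10×110 = 622.08 + 1159.76 + 1413.75 + 561 = 3756.59
ΣP(t=1)Q(t=1) = 2.27×216 + 2.16×436 + 15.24×75 + 4.21×110 = 490.32 + 941.76 + 1143 + 463.1 = 3038.18
link = 3756.59/3038.18 = 1.236461
Link t=2→t=3:
ΣP(t=3)Q(t=2) = 2.57×246 + 2.35×410 + 22.94×78 + 6.60×121 = 632.22 + 963.5 + 1789.32 + 798.6 = 4183.64
ΣP(t=2)Q(t=2) = 2.88×246 + 2.66×410 + 18.85×78 + 5.10×121 = 708.48 + 1090.6 + 1470.3 + 617.1 = 3886.48
link = 4183.64/3886.48 = 1.076460
Chained index = 100 × 1.003783 × 1.236461 × 1.076460 = 133.6036

133.60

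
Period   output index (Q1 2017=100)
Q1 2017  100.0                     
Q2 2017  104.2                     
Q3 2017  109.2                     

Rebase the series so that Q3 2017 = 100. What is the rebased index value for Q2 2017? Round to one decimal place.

Rebased(Q2 2017) = 104.2 / 109.2 × 100 = 95.4212

95.4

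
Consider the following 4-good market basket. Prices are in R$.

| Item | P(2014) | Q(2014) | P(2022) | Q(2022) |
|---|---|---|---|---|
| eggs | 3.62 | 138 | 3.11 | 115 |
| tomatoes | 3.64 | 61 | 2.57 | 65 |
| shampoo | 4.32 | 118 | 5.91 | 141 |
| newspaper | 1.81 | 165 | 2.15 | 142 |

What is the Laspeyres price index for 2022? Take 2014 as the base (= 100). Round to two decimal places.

107.06

Laspeyres price index uses base-period quantities as weights.
ΣP(2022)·Q(2014) = 3.11×138 + 2.57×61 + 5.91×118 + 2.15×165 = 429.18 + 156.77 + 697.38 + 354.75 = 1638.08
ΣP(2014)·Q(2014) = 3.62×138 + 3.64×61 + 4.32×118 + 1.81×165 = 499.56 + 222.04 + 509.76 + 298.65 = 1530.01
Index = 1638.08 / 1530.01 × 100 = 107.0634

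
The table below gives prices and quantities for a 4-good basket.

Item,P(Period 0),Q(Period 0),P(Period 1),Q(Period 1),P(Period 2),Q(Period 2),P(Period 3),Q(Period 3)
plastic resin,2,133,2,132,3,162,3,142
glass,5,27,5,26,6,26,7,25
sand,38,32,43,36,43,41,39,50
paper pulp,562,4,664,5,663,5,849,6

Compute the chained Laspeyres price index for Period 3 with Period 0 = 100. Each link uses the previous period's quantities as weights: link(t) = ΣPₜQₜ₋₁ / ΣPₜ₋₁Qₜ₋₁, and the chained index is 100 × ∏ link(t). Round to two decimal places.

Link Period 0→Period 1:
ΣP(Period 1)Q(Period 0) = 2×133 + 5×27 + 43×32 + 664×4 = 266 + 135 + 1376 + 2656 = 4433
ΣP(Period 0)Q(Period 0) = 2×133 + 5×27 + 38×32 + 562×4 = 266 + 135 + 1216 + 2248 = 3865
link = 4433/3865 = 1.146960
Link Period 1→Period 2:
ΣP(Period 2)Q(Period 1) = 3×132 + 6×26 + 43×36 + 663×5 = 396 + 156 + 1548 + 3315 = 5415
ΣP(Period 1)Q(Period 1) = 2×132 + 5×26 + 43×36 + 664×5 = 264 + 130 + 1548 + 3320 = 5262
link = 5415/5262 = 1.029076
Link Period 2→Period 3:
ΣP(Period 3)Q(Period 2) = 3×162 + 7×26 + 39×41 + 849×5 = 486 + 182 + 1599 + 4245 = 6512
ΣP(Period 2)Q(Period 2) = 3×162 + 6×26 + 43×41 + 663×5 = 486 + 156 + 1763 + 3315 = 5720
link = 6512/5720 = 1.138462
Chained index = 100 × 1.146960 × 1.029076 × 1.138462 = 134.3737

134.37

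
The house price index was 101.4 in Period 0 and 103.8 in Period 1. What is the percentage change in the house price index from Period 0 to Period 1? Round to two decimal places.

2.37%

Change = (103.8 − 101.4) / 101.4 × 100
       = 2.4 / 101.4 × 100 = 2.3669%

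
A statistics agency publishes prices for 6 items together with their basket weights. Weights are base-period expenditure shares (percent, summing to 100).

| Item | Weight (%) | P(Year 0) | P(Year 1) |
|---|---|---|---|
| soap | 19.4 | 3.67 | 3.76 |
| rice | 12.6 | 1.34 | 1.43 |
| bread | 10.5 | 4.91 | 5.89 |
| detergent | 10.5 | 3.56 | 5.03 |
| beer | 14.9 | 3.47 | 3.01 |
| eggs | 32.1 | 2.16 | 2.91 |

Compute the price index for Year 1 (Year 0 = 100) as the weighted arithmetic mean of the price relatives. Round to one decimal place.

soap: 19.4 × (3.76/3.67) = 19.4 × 1.024523 = 19.8757
rice: 12.6 × (1.43/1.34) = 12.6 × 1.067164 = 13.4463
bread: 10.5 × (5.89/4.91) = 10.5 × 1.199593 = 12.5957
detergent: 10.5 × (5.03/3.56) = 10.5 × 1.412921 = 14.8357
beer: 14.9 × (3.01/3.47) = 14.9 × 0.867435 = 12.9248
eggs: 32.1 × (2.91/2.16) = 32.1 × 1.347222 = 43.2458
Index = Σ wᵢ·(p₁ᵢ/p₀ᵢ) = 19.8757 + 13.4463 + 12.5957 + 14.8357 + 12.9248 + 43.2458 = 116.9240

116.9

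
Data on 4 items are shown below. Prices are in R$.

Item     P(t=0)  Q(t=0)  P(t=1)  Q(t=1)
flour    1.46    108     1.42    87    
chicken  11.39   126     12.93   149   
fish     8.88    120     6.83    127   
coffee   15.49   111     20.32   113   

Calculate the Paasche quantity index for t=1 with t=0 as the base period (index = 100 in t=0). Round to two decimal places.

Paasche quantity index uses current-period prices as weights.
ΣP(t=1)·Q(t=1) = 1.42×87 + 12.93×149 + 6.83×127 + 20.32×113 = 123.54 + 1926.57 + 867.41 + 2296.16 = 5213.68
ΣP(t=1)·Q(t=0) = 1.42×108 + 12.93×126 + 6.83×120 + 20.32×111 = 153.36 + 1629.18 + 819.6 + 2255.52 = 4857.66
Index = 5213.68 / 4857.66 × 100 = 107.3290

107.33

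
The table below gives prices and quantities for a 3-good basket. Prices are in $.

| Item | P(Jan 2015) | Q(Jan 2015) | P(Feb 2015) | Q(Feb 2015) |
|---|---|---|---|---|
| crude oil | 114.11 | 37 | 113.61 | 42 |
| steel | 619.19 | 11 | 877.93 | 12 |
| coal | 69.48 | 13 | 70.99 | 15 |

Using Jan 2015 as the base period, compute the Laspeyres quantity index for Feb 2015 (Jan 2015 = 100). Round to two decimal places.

Laspeyres quantity index uses base-period prices as weights.
ΣP(Jan 2015)·Q(Feb 2015) = 114.11×42 + 619.19×12 + 69.48×15 = 4792.62 + 7430.28 + 1042.2 = 13265.1
ΣP(Jan 2015)·Q(Jan 2015) = 114.11×37 + 619.19×11 + 69.48×13 = 4222.07 + 6811.09 + 903.24 = 11936.4
Index = 13265.1 / 11936.4 × 100 = 111.1315

111.13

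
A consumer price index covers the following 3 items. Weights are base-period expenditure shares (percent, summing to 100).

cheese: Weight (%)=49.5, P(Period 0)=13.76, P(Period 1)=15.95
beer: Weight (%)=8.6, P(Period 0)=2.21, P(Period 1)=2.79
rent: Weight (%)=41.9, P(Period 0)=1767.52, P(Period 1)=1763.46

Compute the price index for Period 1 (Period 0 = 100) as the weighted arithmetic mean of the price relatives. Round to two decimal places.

cheese: 49.5 × (15.95/13.76) = 49.5 × 1.159157 = 57.3783
beer: 8.6 × (2.79/2.21) = 8.6 × 1.262443 = 10.8570
rent: 41.9 × (1763.46/1767.52) = 41.9 × 0.997703 = 41.8038
Index = Σ wᵢ·(p₁ᵢ/p₀ᵢ) = 57.3783 + 10.8570 + 41.8038 = 110.0390

110.04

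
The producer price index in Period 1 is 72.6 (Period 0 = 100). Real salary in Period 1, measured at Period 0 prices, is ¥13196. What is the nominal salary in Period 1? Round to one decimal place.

9580.3

Nominal = Real × (Index/100) = 13196 × (72.6/100)
        = 13196 × 0.726 = 9580.2960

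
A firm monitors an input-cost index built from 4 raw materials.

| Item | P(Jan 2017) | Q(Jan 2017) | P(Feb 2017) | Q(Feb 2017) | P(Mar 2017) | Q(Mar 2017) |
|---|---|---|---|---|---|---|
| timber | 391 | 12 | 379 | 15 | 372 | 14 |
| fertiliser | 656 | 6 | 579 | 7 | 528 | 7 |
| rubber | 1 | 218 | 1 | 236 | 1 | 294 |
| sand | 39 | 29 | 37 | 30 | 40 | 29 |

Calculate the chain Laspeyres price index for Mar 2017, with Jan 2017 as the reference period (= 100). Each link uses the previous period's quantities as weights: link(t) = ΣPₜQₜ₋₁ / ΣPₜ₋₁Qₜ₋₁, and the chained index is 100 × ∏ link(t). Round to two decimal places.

Link Jan 2017→Feb 2017:
ΣP(Feb 2017)Q(Jan 2017) = 379×12 + 579×6 + 1×218 + 37×29 = 4548 + 3474 + 218 + 1073 = 9313
ΣP(Jan 2017)Q(Jan 2017) = 391×12 + 656×6 + 1×218 + 39×29 = 4692 + 3936 + 218 + 1131 = 9977
link = 9313/9977 = 0.933447
Link Feb 2017→Mar 2017:
ΣP(Mar 2017)Q(Feb 2017) = 372×15 + 528×7 + 1×236 + 40×30 = 5580 + 3696 + 236 + 1200 = 10712
ΣP(Feb 2017)Q(Feb 2017) = 379×15 + 579×7 + 1×236 + 37×30 = 5685 + 4053 + 236 + 1110 = 11084
link = 10712/11084 = 0.966438
Chained index = 100 × 0.933447 × 0.966438 = 90.2119

90.21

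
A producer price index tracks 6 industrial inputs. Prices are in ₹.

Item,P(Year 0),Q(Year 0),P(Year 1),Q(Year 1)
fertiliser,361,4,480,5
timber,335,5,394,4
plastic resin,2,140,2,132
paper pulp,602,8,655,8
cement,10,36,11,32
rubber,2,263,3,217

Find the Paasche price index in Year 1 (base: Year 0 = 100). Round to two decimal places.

Paasche price index uses current-period quantities as weights.
ΣP(Year 1)·Q(Year 1) = 480×5 + 394×4 + 2×132 + 655×8 + 11×32 + 3×217 = 2400 + 1576 + 264 + 5240 + 352 + 651 = 10483
ΣP(Year 0)·Q(Year 1) = 361×5 + 335×4 + 2×132 + 602×8 + 10×32 + 2×217 = 1805 + 1340 + 264 + 4816 + 320 + 434 = 8979
Index = 10483 / 8979 × 100 = 116.7502

116.75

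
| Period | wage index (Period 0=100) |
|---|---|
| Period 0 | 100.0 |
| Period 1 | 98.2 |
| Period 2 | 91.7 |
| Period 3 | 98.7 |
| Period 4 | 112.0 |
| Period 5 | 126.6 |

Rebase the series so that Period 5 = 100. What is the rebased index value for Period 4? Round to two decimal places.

Rebased(Period 4) = 112.0 / 126.6 × 100 = 88.4676

88.47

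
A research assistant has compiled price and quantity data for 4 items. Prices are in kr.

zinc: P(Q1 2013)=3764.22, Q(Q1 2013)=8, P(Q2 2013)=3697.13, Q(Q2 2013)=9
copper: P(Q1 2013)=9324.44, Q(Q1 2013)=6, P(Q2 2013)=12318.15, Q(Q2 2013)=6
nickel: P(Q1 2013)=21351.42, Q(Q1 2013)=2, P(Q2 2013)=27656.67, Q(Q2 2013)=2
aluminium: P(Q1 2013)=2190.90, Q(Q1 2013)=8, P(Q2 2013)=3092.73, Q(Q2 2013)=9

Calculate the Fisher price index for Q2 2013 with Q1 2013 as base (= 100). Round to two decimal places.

Laspeyres component (base-period weights):
ΣP(Q2 2013)Q(Q1 2013) = 3697.13×8 + 12318.15×6 + 27656.67×2 + 3092.73×8 = 29577.04 + 73908.9 + 55313.34 + 24741.84 = 183541.12
ΣP(Q1 2013)Q(Q1 2013) = 3764.22×8 + 9324.44×6 + 21351.42×2 + 2190.90×8 = 30113.76 + 55946.64 + 42702.84 + 17527.2 = 146290.44
L = 183541.12 / 146290.44 × 100 = 125.4635
Paasche component (current-period weights):
ΣP(Q2 2013)Q(Q2 2013) = 3697.13×9 + 12318.15×6 + 27656.67×2 + 3092.73×9 = 33274.17 + 73908.9 + 55313.34 + 27834.57 = 190330.98
ΣP(Q1 2013)Q(Q2 2013) = 3764.22×9 + 9324.44×6 + 21351.42×2 + 2190.90×9 = 33877.98 + 55946.64 + 42702.84 + 19718.1 = 152245.56
P = 190330.98 / 152245.56 × 100 = 125.0158
Fisher = √(L × P) = √(125.4635 × 125.0158) = 125.2394

125.24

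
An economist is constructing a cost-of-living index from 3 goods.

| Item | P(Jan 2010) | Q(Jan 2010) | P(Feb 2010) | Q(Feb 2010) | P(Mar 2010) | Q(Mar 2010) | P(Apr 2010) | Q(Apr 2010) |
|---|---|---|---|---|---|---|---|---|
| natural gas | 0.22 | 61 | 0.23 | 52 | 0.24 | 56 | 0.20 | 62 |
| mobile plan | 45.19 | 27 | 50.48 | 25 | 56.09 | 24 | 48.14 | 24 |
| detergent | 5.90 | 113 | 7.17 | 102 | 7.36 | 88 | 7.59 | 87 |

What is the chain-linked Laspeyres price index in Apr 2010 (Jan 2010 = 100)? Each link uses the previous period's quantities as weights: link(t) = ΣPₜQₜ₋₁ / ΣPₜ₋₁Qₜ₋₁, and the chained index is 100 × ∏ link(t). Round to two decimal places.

Link Jan 2010→Feb 2010:
ΣP(Feb 2010)Q(Jan 2010) = 0.23×61 + 50.48×27 + 7.17×113 = 14.03 + 1362.96 + 810.21 = 2187.2
ΣP(Jan 2010)Q(Jan 2010) = 0.22×61 + 45.19×27 + 5.90×113 = 13.42 + 1220.13 + 666.7 = 1900.25
link = 2187.2/1900.25 = 1.151006
Link Feb 2010→Mar 2010:
ΣP(Mar 2010)Q(Feb 2010) = 0.24×52 + 56.09×25 + 7.36×102 = 12.48 + 1402.25 + 750.72 = 2165.45
ΣP(Feb 2010)Q(Feb 2010) = 0.23×52 + 50.48×25 + 7.17×102 = 11.96 + 1262 + 731.34 = 2005.3
link = 2165.45/2005.3 = 1.079863
Link Mar 2010→Apr 2010:
ΣP(Apr 2010)Q(Mar 2010) = 0.20×56 + 48.14×24 + 7.59×88 = 11.2 + 1155.36 + 667.92 = 1834.48
ΣP(Mar 2010)Q(Mar 2010) = 0.24×56 + 56.09×24 + 7.36×88 = 13.44 + 1346.16 + 647.68 = 2007.28
link = 1834.48/2007.28 = 0.913913
Chained index = 100 × 1.151006 × 1.079863 × 0.913913 = 113.5930

113.59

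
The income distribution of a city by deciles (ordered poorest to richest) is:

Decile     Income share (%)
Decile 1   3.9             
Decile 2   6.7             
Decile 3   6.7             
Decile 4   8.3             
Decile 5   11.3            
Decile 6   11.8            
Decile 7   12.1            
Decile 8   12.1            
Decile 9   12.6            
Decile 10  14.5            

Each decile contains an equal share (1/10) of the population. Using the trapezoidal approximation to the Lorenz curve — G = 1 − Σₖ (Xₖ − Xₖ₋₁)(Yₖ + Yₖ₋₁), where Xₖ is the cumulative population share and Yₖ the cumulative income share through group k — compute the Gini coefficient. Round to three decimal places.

Cumulative income shares Yₖ: 0.0390, 0.1060, 0.1730, 0.2560, 0.3690, 0.4870, 0.6080, 0.7290, 0.8550, 1.0000
Σ (Xₖ−Xₖ₋₁)(Yₖ+Yₖ₋₁) = (1/10)(0.0390+0.0000) + (1/10)(0.1060+0.0390) + (1/10)(0.1730+0.1060) + (1/10)(0.2560+0.1730) + (1/10)(0.3690+0.2560) + (1/10)(0.4870+0.3690) + (1/10)(0.6080+0.4870) + (1/10)(0.7290+0.6080) + (1/10)(0.8550+0.7290) + (1/10)(1.0000+0.8550)
  = 0.0039 + 0.0145 + 0.0279 + 0.0429 + 0.0625 + 0.0856 + 0.1095 + 0.1337 + 0.1584 + 0.1855 = 0.8244
G = 1 − 0.8244 = 0.1756

0.176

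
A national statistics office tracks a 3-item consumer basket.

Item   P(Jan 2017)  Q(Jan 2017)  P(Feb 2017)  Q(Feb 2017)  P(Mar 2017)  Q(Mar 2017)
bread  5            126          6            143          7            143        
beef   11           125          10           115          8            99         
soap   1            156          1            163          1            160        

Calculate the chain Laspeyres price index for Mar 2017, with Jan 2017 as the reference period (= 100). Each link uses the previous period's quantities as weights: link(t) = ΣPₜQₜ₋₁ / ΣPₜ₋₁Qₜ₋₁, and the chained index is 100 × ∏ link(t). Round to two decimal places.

96.04

Link Jan 2017→Feb 2017:
ΣP(Feb 2017)Q(Jan 2017) = 6×126 + 10×125 + 1×156 = 756 + 1250 + 156 = 2162
ΣP(Jan 2017)Q(Jan 2017) = 5×126 + 11×125 + 1×156 = 630 + 1375 + 156 = 2161
link = 2162/2161 = 1.000463
Link Feb 2017→Mar 2017:
ΣP(Mar 2017)Q(Feb 2017) = 7×143 + 8×115 + 1×163 = 1001 + 920 + 163 = 2084
ΣP(Feb 2017)Q(Feb 2017) = 6×143 + 10×115 + 1×163 = 858 + 1150 + 163 = 2171
link = 2084/2171 = 0.959926
Chained index = 100 × 1.000463 × 0.959926 = 96.0371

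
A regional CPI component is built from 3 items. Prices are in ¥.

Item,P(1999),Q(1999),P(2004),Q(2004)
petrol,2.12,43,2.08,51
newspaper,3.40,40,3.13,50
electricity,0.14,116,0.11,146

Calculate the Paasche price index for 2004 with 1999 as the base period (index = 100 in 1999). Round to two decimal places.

93.33

Paasche price index uses current-period quantities as weights.
ΣP(2004)·Q(2004) = 2.08×51 + 3.13×50 + 0.11×146 = 106.08 + 156.5 + 16.06 = 278.64
ΣP(1999)·Q(2004) = 2.12×51 + 3.40×50 + 0.14×146 = 108.12 + 170 + 20.44 = 298.56
Index = 278.64 / 298.56 × 100 = 93.3280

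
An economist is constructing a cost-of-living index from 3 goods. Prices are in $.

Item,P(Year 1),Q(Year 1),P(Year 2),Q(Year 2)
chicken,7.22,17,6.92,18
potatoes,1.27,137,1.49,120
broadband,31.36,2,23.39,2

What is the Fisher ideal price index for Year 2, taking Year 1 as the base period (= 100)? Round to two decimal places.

Laspeyres component (base-period weights):
ΣP(Year 2)Q(Year 1) = 6.92×17 + 1.49×137 + 23.39×2 = 117.64 + 204.13 + 46.78 = 368.55
ΣP(Year 1)Q(Year 1) = 7.22×17 + 1.27×137 + 31.36×2 = 122.74 + 173.99 + 62.72 = 359.45
L = 368.55 / 359.45 × 100 = 102.5316
Paasche component (current-period weights):
ΣP(Year 2)Q(Year 2) = 6.92×18 + 1.49×120 + 23.39×2 = 124.56 + 178.8 + 46.78 = 350.14
ΣP(Year 1)Q(Year 2) = 7.22×18 + 1.27×120 + 31.36×2 = 129.96 + 152.4 + 62.72 = 345.08
P = 350.14 / 345.08 × 100 = 101.4663
Fisher = √(L × P) = √(102.5316 × 101.4663) = 101.9976

102.00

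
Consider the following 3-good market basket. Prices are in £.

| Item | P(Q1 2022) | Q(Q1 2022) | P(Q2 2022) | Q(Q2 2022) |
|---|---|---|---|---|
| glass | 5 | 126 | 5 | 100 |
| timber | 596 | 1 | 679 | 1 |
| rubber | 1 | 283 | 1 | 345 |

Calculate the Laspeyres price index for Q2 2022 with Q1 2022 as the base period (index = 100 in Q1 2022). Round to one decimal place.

105.5

Laspeyres price index uses base-period quantities as weights.
ΣP(Q2 2022)·Q(Q1 2022) = 5×126 + 679×1 + 1×283 = 630 + 679 + 283 = 1592
ΣP(Q1 2022)·Q(Q1 2022) = 5×126 + 596×1 + 1×283 = 630 + 596 + 283 = 1509
Index = 1592 / 1509 × 100 = 105.5003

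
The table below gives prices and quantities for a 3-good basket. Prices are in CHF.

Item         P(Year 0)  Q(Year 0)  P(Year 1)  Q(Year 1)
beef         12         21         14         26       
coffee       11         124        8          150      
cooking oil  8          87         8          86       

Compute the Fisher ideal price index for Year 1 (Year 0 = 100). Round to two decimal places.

85.35

Laspeyres component (base-period weights):
ΣP(Year 1)Q(Year 0) = 14×21 + 8×124 + 8×87 = 294 + 992 + 696 = 1982
ΣP(Year 0)Q(Year 0) = 12×21 + 11×124 + 8×87 = 252 + 1364 + 696 = 2312
L = 1982 / 2312 × 100 = 85.7266
Paasche component (current-period weights):
ΣP(Year 1)Q(Year 1) = 14×26 + 8×150 + 8×86 = 364 + 1200 + 688 = 2252
ΣP(Year 0)Q(Year 1) = 12×26 + 11×150 + 8×86 = 312 + 1650 + 688 = 2650
P = 2252 / 2650 × 100 = 84.9811
Fisher = √(L × P) = √(85.7266 × 84.9811) = 85.3531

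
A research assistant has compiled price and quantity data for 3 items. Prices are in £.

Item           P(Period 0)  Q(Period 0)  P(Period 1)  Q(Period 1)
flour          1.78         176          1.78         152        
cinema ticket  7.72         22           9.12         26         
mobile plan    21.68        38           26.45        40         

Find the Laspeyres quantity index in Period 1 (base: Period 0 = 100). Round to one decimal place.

102.4

Laspeyres quantity index uses base-period prices as weights.
ΣP(Period 0)·Q(Period 1) = 1.78×152 + 7.72×26 + 21.68×40 = 270.56 + 200.72 + 867.2 = 1338.48
ΣP(Period 0)·Q(Period 0) = 1.78×176 + 7.72×22 + 21.68×38 = 313.28 + 169.84 + 823.84 = 1306.96
Index = 1338.48 / 1306.96 × 100 = 102.4117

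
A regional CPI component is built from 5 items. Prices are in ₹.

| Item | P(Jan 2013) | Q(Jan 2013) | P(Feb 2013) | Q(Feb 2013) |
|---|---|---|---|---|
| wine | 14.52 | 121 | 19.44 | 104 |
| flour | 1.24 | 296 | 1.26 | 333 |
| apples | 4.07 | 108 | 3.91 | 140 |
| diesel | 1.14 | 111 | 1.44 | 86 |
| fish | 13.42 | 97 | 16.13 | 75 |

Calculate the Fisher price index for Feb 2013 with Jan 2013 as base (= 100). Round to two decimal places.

Laspeyres component (base-period weights):
ΣP(Feb 2013)Q(Jan 2013) = 19.44×121 + 1.26×296 + 3.91×108 + 1.44×111 + 16.13×97 = 2352.24 + 372.96 + 422.28 + 159.84 + 1564.61 = 4871.93
ΣP(Jan 2013)Q(Jan 2013) = 14.52×121 + 1.24×296 + 4.07×108 + 1.14×111 + 13.42×97 = 1756.92 + 367.04 + 439.56 + 126.54 + 1301.74 = 3991.8
L = 4871.93 / 3991.8 × 100 = 122.0484
Paasche component (current-period weights):
ΣP(Feb 2013)Q(Feb 2013) = 19.44×104 + 1.26×333 + 3.91×140 + 1.44×86 + 16.13×75 = 2021.76 + 419.58 + 547.4 + 123.84 + 1209.75 = 4322.33
ΣP(Jan 2013)Q(Feb 2013) = 14.52×104 + 1.24×333 + 4.07×140 + 1.14×86 + 13.42×75 = 1510.08 + 412.92 + 569.8 + 98.04 + 1006.5 = 3597.34
P = 4322.33 / 3597.34 × 100 = 120.1535
Fisher = √(L × P) = √(122.0484 × 120.1535) = 121.0973

121.10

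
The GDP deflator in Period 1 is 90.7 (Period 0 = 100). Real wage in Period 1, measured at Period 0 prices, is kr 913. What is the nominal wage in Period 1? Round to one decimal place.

Nominal = Real × (Index/100) = 913 × (90.7/100)
        = 913 × 0.907 = 828.0910

828.1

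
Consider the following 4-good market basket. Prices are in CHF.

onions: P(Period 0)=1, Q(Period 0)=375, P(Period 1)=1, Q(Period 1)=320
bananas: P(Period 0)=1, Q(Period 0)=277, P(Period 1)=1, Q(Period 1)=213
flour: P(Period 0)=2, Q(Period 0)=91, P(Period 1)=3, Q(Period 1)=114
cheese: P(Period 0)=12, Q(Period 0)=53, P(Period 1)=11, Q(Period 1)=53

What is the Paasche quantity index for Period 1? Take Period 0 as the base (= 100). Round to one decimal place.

Paasche quantity index uses current-period prices as weights.
ΣP(Period 1)·Q(Period 1) = 1×320 + 1×213 + 3×114 + 11×53 = 320 + 213 + 342 + 583 = 1458
ΣP(Period 1)·Q(Period 0) = 1×375 + 1×277 + 3×91 + 11×53 = 375 + 277 + 273 + 583 = 1508
Index = 1458 / 1508 × 100 = 96.6844

96.7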